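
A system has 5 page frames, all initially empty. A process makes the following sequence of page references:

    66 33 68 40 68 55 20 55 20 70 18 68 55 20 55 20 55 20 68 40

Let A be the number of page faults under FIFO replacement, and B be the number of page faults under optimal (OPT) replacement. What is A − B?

2

Under FIFO: F F F F . F F . . F F F . . . . . . . F → 10 faults.
Under OPT: F F F F . F F . . F F . . . . . . . . . → 8 faults.
A − B = 10 − 8 = 2.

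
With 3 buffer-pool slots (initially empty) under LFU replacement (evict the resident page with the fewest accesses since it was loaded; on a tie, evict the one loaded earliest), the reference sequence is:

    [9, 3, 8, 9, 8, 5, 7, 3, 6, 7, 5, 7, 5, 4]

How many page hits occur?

9: fault, frames {9}
3: fault, frames {9,3}
8: fault, frames {9,3,8}
9: hit
8: hit
5: fault, evict 3, frames {9,8,5}
7: fault, evict 5, frames {9,8,7}
3: fault, evict 7, frames {9,8,3}
6: fault, evict 3, frames {9,8,6}
7: fault, evict 6, frames {9,8,7}
5: fault, evict 7, frames {9,8,5}
7: fault, evict 5, frames {9,8,7}
5: fault, evict 7, frames {9,8,5}
4: fault, evict 5, frames {9,8,4}
Hits: 2.

2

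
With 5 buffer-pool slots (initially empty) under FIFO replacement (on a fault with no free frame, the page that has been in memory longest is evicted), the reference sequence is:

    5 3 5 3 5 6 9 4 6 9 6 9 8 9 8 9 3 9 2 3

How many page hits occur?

5 -> fault, frames {5}
3 -> fault, frames {5,3}
5 -> hit
3 -> hit
5 -> hit
6 -> fault, frames {5,3,6}
9 -> fault, frames {5,3,6,9}
4 -> fault, frames {5,3,6,9,4}
6 -> hit
9 -> hit
6 -> hit
9 -> hit
8 -> fault, evict 5, frames {3,6,9,4,8}
9 -> hit
8 -> hit
9 -> hit
3 -> hit
9 -> hit
2 -> fault, evict 3, frames {6,9,4,8,2}
3 -> fault, evict 6, frames {9,4,8,2,3}
Hits: 12.

12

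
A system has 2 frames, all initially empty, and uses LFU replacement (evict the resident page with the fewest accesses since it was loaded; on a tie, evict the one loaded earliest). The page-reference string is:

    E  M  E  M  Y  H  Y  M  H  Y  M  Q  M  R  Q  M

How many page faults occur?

E -> fault, frames {E}
M -> fault, frames {E,M}
E -> hit
M -> hit
Y -> fault, evict E, frames {M,Y}
H -> fault, evict Y, frames {M,H}
Y -> fault, evict H, frames {M,Y}
M -> hit
H -> fault, evict Y, frames {M,H}
Y -> fault, evict H, frames {M,Y}
M -> hit
Q -> fault, evict Y, frames {M,Q}
M -> hit
R -> fault, evict Q, frames {M,R}
Q -> fault, evict R, frames {M,Q}
M -> hit
Page faults: 10.

10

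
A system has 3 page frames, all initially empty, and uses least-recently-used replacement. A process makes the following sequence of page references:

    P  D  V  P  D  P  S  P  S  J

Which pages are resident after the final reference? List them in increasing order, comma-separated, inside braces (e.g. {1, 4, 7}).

{J, P, S}

P -> fault, frames [P]
D -> fault, frames [P, D]
V -> fault, frames [P, D, V]
P -> hit
D -> hit
P -> hit
S -> fault, evict V, frames [D, P, S]
P -> hit
S -> hit
J -> fault, evict D, frames [P, S, J]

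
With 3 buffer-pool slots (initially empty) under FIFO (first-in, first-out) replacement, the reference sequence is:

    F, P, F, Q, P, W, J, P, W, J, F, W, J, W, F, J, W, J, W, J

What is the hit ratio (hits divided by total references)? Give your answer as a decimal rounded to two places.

0.55

F -> fault, frames (F)
P -> fault, frames (F P)
F -> hit
Q -> fault, frames (F P Q)
P -> hit
W -> fault, evict F, frames (P Q W)
J -> fault, evict P, frames (Q W J)
P -> fault, evict Q, frames (W J P)
W -> hit
J -> hit
F -> fault, evict W, frames (J P F)
W -> fault, evict J, frames (P F W)
J -> fault, evict P, frames (F W J)
W -> hit
F -> hit
J -> hit
W -> hit
J -> hit
W -> hit
J -> hit
Hits: 11 of 20 references → 11/20 = 0.5500.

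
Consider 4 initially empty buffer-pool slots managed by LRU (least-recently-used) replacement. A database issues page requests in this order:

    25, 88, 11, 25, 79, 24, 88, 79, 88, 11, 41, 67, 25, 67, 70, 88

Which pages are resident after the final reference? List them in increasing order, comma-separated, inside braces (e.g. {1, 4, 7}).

25: miss, frames [25]
88: miss, frames [25, 88]
11: miss, frames [25, 88, 11]
25: hit
79: miss, frames [88, 11, 25, 79]
24: miss, evict 88, frames [11, 25, 79, 24]
88: miss, evict 11, frames [25, 79, 24, 88]
79: hit
88: hit
11: miss, evict 25, frames [24, 79, 88, 11]
41: miss, evict 24, frames [79, 88, 11, 41]
67: miss, evict 79, frames [88, 11, 41, 67]
25: miss, evict 88, frames [11, 41, 67, 25]
67: hit
70: miss, evict 11, frames [41, 25, 67, 70]
88: miss, evict 41, frames [25, 67, 70, 88]

{25, 67, 70, 88}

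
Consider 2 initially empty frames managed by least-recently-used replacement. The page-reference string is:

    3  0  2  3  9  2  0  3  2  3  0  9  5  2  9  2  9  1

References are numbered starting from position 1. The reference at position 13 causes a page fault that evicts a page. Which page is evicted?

pos 1: 3 -> miss, frames {3}
pos 2: 0 -> miss, frames {3,0}
pos 3: 2 -> miss, evict 3, frames {0,2}
pos 4: 3 -> miss, evict 0, frames {2,3}
pos 5: 9 -> miss, evict 2, frames {3,9}
pos 6: 2 -> miss, evict 3, frames {9,2}
pos 7: 0 -> miss, evict 9, frames {2,0}
pos 8: 3 -> miss, evict 2, frames {0,3}
pos 9: 2 -> miss, evict 0, frames {3,2}
pos 10: 3 -> hit
pos 11: 0 -> miss, evict 2, frames {3,0}
pos 12: 9 -> miss, evict 3, frames {0,9}
pos 13: 5 -> miss, evict 0, frames {9,5}
At position 13, page 0 is evicted.

0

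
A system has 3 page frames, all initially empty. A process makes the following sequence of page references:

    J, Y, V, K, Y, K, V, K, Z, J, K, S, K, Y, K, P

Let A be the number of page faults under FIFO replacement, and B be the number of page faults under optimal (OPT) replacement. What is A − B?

Under FIFO: F F F F . . . . F F . F F F . F → 10 faults.
Under OPT: F F F F . . . . F F . F . . . F → 8 faults.
A − B = 10 − 8 = 2.

2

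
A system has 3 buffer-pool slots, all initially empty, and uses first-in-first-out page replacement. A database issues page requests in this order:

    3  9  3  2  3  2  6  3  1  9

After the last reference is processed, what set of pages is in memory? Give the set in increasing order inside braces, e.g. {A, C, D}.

{1, 3, 9}

3 -> fault, frames {3}
9 -> fault, frames {3,9}
3 -> hit
2 -> fault, frames {3,9,2}
3 -> hit
2 -> hit
6 -> fault, evict 3, frames {9,2,6}
3 -> fault, evict 9, frames {2,6,3}
1 -> fault, evict 2, frames {6,3,1}
9 -> fault, evict 6, frames {3,1,9}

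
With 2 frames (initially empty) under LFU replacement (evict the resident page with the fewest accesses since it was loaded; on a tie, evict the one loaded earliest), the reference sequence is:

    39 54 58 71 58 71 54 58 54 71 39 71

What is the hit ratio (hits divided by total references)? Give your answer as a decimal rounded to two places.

39 → miss, frames [39]
54 → miss, frames [39, 54]
58 → miss, evict 39, frames [54, 58]
71 → miss, evict 54, frames [58, 71]
58 → hit
71 → hit
54 → miss, evict 58, frames [71, 54]
58 → miss, evict 54, frames [71, 58]
54 → miss, evict 58, frames [71, 54]
71 → hit
39 → miss, evict 54, frames [71, 39]
71 → hit
Hits: 4 of 12 references → 4/12 = 0.3333.

0.33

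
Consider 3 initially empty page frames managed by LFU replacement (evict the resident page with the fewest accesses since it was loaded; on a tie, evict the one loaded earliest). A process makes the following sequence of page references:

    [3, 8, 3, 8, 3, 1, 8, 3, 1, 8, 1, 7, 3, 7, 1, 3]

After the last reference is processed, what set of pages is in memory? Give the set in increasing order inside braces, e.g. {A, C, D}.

3 → fault, frames (3)
8 → fault, frames (3 8)
3 → hit
8 → hit
3 → hit
1 → fault, frames (3 8 1)
8 → hit
3 → hit
1 → hit
8 → hit
1 → hit
7 → fault, evict 1, frames (3 8 7)
3 → hit
7 → hit
1 → fault, evict 7, frames (3 8 1)
3 → hit

{1, 3, 8}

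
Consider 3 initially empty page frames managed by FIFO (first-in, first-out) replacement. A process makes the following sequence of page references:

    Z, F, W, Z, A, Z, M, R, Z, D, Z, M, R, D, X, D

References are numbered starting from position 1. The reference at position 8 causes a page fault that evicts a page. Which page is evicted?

A

pos 1: Z → fault, frames (Z)
pos 2: F → fault, frames (Z F)
pos 3: W → fault, frames (Z F W)
pos 4: Z → hit
pos 5: A → fault, evict Z, frames (F W A)
pos 6: Z → fault, evict F, frames (W A Z)
pos 7: M → fault, evict W, frames (A Z M)
pos 8: R → fault, evict A, frames (Z M R)
At position 8, page A is evicted.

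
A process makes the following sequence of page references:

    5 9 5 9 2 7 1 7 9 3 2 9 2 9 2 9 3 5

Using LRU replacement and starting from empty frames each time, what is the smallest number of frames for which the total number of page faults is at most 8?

f=1: 18 faults
f=2: 11 faults
f=3: 9 faults
f=4: 8 faults
f=5: 7 faults
f=6: 6 faults
Smallest f with faults ≤ 8 is 4.

4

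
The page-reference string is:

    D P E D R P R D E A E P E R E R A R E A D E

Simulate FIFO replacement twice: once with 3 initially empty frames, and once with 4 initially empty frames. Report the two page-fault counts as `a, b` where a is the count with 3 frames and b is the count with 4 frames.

12, 6

3 frames: F F F . F . . F . F F F . F . . F . F . F . → 12 faults.
4 frames: F F F . F . . . . F . . . . . . . . . . F . → 6 faults.
6 < 12: adding a frame reduced faults, as is typical.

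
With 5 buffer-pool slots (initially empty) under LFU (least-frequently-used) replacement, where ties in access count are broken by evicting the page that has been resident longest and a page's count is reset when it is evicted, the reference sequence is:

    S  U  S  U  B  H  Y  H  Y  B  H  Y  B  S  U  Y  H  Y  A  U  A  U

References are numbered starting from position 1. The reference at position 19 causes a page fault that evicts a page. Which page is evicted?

pos 1: S → fault, frames [S]
pos 2: U → fault, frames [S, U]
pos 3: S → hit
pos 4: U → hit
pos 5: B → fault, frames [S, U, B]
pos 6: H → fault, frames [S, U, B, H]
pos 7: Y → fault, frames [S, U, B, H, Y]
pos 8: H → hit
pos 9: Y → hit
pos 10: B → hit
pos 11: H → hit
pos 12: Y → hit
pos 13: B → hit
pos 14: S → hit
pos 15: U → hit
pos 16: Y → hit
pos 17: H → hit
pos 18: Y → hit
pos 19: A → fault, evict S, frames [U, B, H, Y, A]
At position 19, page S is evicted.

S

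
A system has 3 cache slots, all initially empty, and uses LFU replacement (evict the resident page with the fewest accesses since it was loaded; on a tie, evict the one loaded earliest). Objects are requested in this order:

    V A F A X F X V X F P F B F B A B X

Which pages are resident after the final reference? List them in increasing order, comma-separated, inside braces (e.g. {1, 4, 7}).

{B, F, X}

V: fault, frames [V]
A: fault, frames [V, A]
F: fault, frames [V, A, F]
A: hit
X: fault, evict V, frames [A, F, X]
F: hit
X: hit
V: fault, evict A, frames [F, X, V]
X: hit
F: hit
P: fault, evict V, frames [F, X, P]
F: hit
B: fault, evict P, frames [F, X, B]
F: hit
B: hit
A: fault, evict B, frames [F, X, A]
B: fault, evict A, frames [F, X, B]
X: hit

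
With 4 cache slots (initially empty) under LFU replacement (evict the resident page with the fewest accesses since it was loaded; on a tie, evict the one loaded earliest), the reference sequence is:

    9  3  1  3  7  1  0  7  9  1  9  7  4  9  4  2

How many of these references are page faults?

8

9 -> miss, frames [9]
3 -> miss, frames [9, 3]
1 -> miss, frames [9, 3, 1]
3 -> hit
7 -> miss, frames [9, 3, 1, 7]
1 -> hit
0 -> miss, evict 9, frames [3, 1, 7, 0]
7 -> hit
9 -> miss, evict 0, frames [3, 1, 7, 9]
1 -> hit
9 -> hit
7 -> hit
4 -> miss, evict 3, frames [1, 7, 9, 4]
9 -> hit
4 -> hit
2 -> miss, evict 4, frames [1, 7, 9, 2]
Page faults: 8.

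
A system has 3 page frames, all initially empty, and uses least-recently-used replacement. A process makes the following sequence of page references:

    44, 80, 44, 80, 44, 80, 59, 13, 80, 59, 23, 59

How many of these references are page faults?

44 → miss, frames (44)
80 → miss, frames (44 80)
44 → hit
80 → hit
44 → hit
80 → hit
59 → miss, frames (44 80 59)
13 → miss, evict 44, frames (80 59 13)
80 → hit
59 → hit
23 → miss, evict 13, frames (80 59 23)
59 → hit
Page faults: 5.

5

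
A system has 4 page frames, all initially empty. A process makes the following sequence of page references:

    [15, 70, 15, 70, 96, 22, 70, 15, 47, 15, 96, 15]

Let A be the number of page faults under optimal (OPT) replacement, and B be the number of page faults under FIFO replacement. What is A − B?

Under OPT: F F . . F F . . F . . . → 5 faults.
Under FIFO: F F . . F F . . F F . . → 6 faults.
A − B = 5 − 6 = -1.

-1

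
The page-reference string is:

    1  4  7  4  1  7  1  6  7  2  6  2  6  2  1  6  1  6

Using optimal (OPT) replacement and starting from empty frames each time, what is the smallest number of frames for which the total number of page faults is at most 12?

2

f=1: 18 faults
f=2: 7 faults
f=3: 5 faults
f=4: 5 faults
f=5: 5 faults
Smallest f with faults ≤ 12 is 2.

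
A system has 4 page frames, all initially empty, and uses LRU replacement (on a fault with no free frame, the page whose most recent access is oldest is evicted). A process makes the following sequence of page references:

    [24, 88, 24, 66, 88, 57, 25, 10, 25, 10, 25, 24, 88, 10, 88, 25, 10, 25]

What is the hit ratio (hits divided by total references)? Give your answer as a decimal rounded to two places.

0.56

24 → fault, frames (24)
88 → fault, frames (24 88)
24 → hit
66 → fault, frames (88 24 66)
88 → hit
57 → fault, frames (24 66 88 57)
25 → fault, evict 24, frames (66 88 57 25)
10 → fault, evict 66, frames (88 57 25 10)
25 → hit
10 → hit
25 → hit
24 → fault, evict 88, frames (57 10 25 24)
88 → fault, evict 57, frames (10 25 24 88)
10 → hit
88 → hit
25 → hit
10 → hit
25 → hit
Hits: 10 of 18 references → 10/18 = 0.5556.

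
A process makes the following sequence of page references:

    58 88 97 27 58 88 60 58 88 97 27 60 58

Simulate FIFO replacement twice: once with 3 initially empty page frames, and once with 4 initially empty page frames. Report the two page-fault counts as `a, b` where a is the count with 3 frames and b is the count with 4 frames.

10, 11

3 frames: F F F F F F F . . F F . F → 10 faults.
4 frames: F F F F . . F F F F F F F → 11 faults.
11 > 10: adding a frame increased faults — Belady's anomaly.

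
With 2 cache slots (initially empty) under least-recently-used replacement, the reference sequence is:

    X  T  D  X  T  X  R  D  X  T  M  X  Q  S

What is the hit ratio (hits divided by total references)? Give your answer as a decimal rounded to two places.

X → fault, frames (X)
T → fault, frames (X T)
D → fault, evict X, frames (T D)
X → fault, evict T, frames (D X)
T → fault, evict D, frames (X T)
X → hit
R → fault, evict T, frames (X R)
D → fault, evict X, frames (R D)
X → fault, evict R, frames (D X)
T → fault, evict D, frames (X T)
M → fault, evict X, frames (T M)
X → fault, evict T, frames (M X)
Q → fault, evict M, frames (X Q)
S → fault, evict X, frames (Q S)
Hits: 1 of 14 references → 1/14 = 0.0714.

0.07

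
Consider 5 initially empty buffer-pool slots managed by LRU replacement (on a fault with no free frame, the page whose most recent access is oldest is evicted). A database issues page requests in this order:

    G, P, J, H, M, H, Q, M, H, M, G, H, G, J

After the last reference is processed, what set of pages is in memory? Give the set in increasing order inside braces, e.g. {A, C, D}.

G → miss, frames (G)
P → miss, frames (G P)
J → miss, frames (G P J)
H → miss, frames (G P J H)
M → miss, frames (G P J H M)
H → hit
Q → miss, evict G, frames (P J M H Q)
M → hit
H → hit
M → hit
G → miss, evict P, frames (J Q H M G)
H → hit
G → hit
J → hit

{G, H, J, M, Q}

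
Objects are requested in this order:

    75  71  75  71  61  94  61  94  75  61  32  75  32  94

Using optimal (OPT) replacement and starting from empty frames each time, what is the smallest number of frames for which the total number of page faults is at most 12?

2

f=1: 14 faults
f=2: 7 faults
f=3: 5 faults
f=4: 5 faults
f=5: 5 faults
Smallest f with faults ≤ 12 is 2.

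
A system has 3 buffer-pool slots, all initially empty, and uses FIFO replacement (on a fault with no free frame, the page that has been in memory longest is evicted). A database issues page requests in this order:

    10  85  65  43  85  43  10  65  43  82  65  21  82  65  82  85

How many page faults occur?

10 -> miss, frames {10}
85 -> miss, frames {10,85}
65 -> miss, frames {10,85,65}
43 -> miss, evict 10, frames {85,65,43}
85 -> hit
43 -> hit
10 -> miss, evict 85, frames {65,43,10}
65 -> hit
43 -> hit
82 -> miss, evict 65, frames {43,10,82}
65 -> miss, evict 43, frames {10,82,65}
21 -> miss, evict 10, frames {82,65,21}
82 -> hit
65 -> hit
82 -> hit
85 -> miss, evict 82, frames {65,21,85}
Page faults: 9.

9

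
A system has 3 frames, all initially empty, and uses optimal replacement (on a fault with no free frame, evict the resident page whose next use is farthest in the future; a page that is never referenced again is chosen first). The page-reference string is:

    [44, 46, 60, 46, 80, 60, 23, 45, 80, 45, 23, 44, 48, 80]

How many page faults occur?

44 -> miss, frames (44)
46 -> miss, frames (44 46)
60 -> miss, frames (44 46 60)
46 -> hit
80 -> miss, evict 46, frames (44 60 80)
60 -> hit
23 -> miss, evict 60, frames (44 80 23)
45 -> miss, evict 44, frames (80 23 45)
80 -> hit
45 -> hit
23 -> hit
44 -> miss, evict 45, frames (80 23 44)
48 -> miss, evict 44, frames (80 23 48)
80 -> hit
Page faults: 8.

8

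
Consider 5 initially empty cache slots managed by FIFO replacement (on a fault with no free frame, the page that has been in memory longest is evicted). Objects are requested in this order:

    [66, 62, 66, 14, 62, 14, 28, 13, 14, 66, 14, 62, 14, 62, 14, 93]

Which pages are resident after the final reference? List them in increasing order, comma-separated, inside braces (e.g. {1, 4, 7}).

66: fault, frames [66]
62: fault, frames [66, 62]
66: hit
14: fault, frames [66, 62, 14]
62: hit
14: hit
28: fault, frames [66, 62, 14, 28]
13: fault, frames [66, 62, 14, 28, 13]
14: hit
66: hit
14: hit
62: hit
14: hit
62: hit
14: hit
93: fault, evict 66, frames [62, 14, 28, 13, 93]

{13, 14, 28, 62, 93}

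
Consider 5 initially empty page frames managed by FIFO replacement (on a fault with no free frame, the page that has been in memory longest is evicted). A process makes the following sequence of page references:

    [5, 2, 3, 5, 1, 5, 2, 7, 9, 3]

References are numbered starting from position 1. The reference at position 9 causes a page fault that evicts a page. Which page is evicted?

pos 1: 5 → fault, frames [5]
pos 2: 2 → fault, frames [5, 2]
pos 3: 3 → fault, frames [5, 2, 3]
pos 4: 5 → hit
pos 5: 1 → fault, frames [5, 2, 3, 1]
pos 6: 5 → hit
pos 7: 2 → hit
pos 8: 7 → fault, frames [5, 2, 3, 1, 7]
pos 9: 9 → fault, evict 5, frames [2, 3, 1, 7, 9]
At position 9, page 5 is evicted.

5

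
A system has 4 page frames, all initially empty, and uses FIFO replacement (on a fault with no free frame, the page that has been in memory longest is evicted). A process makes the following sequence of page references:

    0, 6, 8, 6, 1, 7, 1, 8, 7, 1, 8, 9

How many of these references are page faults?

0 -> fault, frames [0]
6 -> fault, frames [0, 6]
8 -> fault, frames [0, 6, 8]
6 -> hit
1 -> fault, frames [0, 6, 8, 1]
7 -> fault, evict 0, frames [6, 8, 1, 7]
1 -> hit
8 -> hit
7 -> hit
1 -> hit
8 -> hit
9 -> fault, evict 6, frames [8, 1, 7, 9]
Page faults: 6.

6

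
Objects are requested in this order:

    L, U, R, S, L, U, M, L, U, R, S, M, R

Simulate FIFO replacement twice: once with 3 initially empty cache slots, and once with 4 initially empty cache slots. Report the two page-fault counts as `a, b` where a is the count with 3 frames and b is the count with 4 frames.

3 frames: F F F F F F F . . F F . . → 9 faults.
4 frames: F F F F . . F F F F F F . → 10 faults.
10 > 9: adding a frame increased faults — Belady's anomaly.

9, 10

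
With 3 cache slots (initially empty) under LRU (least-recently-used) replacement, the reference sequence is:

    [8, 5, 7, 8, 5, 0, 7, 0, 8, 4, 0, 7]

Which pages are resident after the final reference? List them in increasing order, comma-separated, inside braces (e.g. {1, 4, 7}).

{0, 4, 7}

8 -> miss, frames [8]
5 -> miss, frames [8, 5]
7 -> miss, frames [8, 5, 7]
8 -> hit
5 -> hit
0 -> miss, evict 7, frames [8, 5, 0]
7 -> miss, evict 8, frames [5, 0, 7]
0 -> hit
8 -> miss, evict 5, frames [7, 0, 8]
4 -> miss, evict 7, frames [0, 8, 4]
0 -> hit
7 -> miss, evict 8, frames [4, 0, 7]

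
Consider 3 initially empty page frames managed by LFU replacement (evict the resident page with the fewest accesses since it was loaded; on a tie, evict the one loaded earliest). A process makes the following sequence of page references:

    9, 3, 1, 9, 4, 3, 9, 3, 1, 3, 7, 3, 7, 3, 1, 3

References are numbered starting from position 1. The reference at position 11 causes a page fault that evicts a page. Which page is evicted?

pos 1: 9 -> miss, frames (9)
pos 2: 3 -> miss, frames (9 3)
pos 3: 1 -> miss, frames (9 3 1)
pos 4: 9 -> hit
pos 5: 4 -> miss, evict 3, frames (9 1 4)
pos 6: 3 -> miss, evict 1, frames (9 4 3)
pos 7: 9 -> hit
pos 8: 3 -> hit
pos 9: 1 -> miss, evict 4, frames (9 3 1)
pos 10: 3 -> hit
pos 11: 7 -> miss, evict 1, frames (9 3 7)
At position 11, page 1 is evicted.

1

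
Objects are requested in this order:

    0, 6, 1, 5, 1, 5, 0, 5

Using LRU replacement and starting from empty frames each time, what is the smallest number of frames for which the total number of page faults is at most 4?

f=1: 8 faults
f=2: 5 faults
f=3: 5 faults
f=4: 4 faults
Smallest f with faults ≤ 4 is 4.

4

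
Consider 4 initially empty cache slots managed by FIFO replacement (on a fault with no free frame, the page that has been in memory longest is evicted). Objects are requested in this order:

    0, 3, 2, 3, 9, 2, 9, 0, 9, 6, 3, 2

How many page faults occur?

0 -> miss, frames {0}
3 -> miss, frames {0,3}
2 -> miss, frames {0,3,2}
3 -> hit
9 -> miss, frames {0,3,2,9}
2 -> hit
9 -> hit
0 -> hit
9 -> hit
6 -> miss, evict 0, frames {3,2,9,6}
3 -> hit
2 -> hit
Page faults: 5.

5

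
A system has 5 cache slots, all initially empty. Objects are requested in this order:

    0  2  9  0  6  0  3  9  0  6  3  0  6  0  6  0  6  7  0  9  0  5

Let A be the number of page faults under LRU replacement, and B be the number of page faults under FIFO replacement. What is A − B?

Under LRU: F F F . F . F . . . . . . . . . . F . . . F → 7 faults.
Under FIFO: F F F . F . F . . . . . . . . . . F F . . F → 8 faults.
A − B = 7 − 8 = -1.

-1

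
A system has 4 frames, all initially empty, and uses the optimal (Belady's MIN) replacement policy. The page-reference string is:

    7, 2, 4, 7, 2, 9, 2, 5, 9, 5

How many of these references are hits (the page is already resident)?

7 -> miss, frames (7)
2 -> miss, frames (7 2)
4 -> miss, frames (7 2 4)
7 -> hit
2 -> hit
9 -> miss, frames (7 2 4 9)
2 -> hit
5 -> miss, evict 4, frames (7 2 9 5)
9 -> hit
5 -> hit
Hits: 5.

5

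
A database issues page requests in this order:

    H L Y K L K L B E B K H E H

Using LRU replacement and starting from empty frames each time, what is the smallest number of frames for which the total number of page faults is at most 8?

4

f=1: 14 faults
f=2: 10 faults
f=3: 9 faults
f=4: 7 faults
f=5: 7 faults
f=6: 6 faults
Smallest f with faults ≤ 8 is 4.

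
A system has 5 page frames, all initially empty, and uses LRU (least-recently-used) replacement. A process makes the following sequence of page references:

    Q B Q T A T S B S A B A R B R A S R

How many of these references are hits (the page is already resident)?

12

Q -> fault, frames (Q)
B -> fault, frames (Q B)
Q -> hit
T -> fault, frames (B Q T)
A -> fault, frames (B Q T A)
T -> hit
S -> fault, frames (B Q A T S)
B -> hit
S -> hit
A -> hit
B -> hit
A -> hit
R -> fault, evict Q, frames (T S B A R)
B -> hit
R -> hit
A -> hit
S -> hit
R -> hit
Hits: 12.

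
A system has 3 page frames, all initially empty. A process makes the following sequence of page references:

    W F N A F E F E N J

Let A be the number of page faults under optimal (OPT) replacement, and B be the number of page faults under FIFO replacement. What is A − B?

-2

Under OPT: F F F F . F . . . F → 6 faults.
Under FIFO: F F F F . F F . F F → 8 faults.
A − B = 6 − 8 = -2.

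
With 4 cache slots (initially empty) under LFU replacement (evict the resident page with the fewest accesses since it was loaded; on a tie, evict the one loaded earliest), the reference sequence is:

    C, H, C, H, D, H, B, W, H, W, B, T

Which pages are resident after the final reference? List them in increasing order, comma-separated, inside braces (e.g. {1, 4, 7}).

{B, H, T, W}

C → fault, frames (C)
H → fault, frames (C H)
C → hit
H → hit
D → fault, frames (C H D)
H → hit
B → fault, frames (C H D B)
W → fault, evict D, frames (C H B W)
H → hit
W → hit
B → hit
T → fault, evict C, frames (H B W T)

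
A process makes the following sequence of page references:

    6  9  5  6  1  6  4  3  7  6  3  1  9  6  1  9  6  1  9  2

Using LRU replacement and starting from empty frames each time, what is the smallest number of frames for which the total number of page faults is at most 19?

2

f=1: 20 faults
f=2: 19 faults
f=3: 12 faults
f=4: 10 faults
f=5: 9 faults
f=6: 9 faults
f=7: 8 faults
f=8: 8 faults
Smallest f with faults ≤ 19 is 2.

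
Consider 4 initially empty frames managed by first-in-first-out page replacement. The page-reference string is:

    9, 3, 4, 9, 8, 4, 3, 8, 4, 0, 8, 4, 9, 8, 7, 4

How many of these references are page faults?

9 -> fault, frames [9]
3 -> fault, frames [9, 3]
4 -> fault, frames [9, 3, 4]
9 -> hit
8 -> fault, frames [9, 3, 4, 8]
4 -> hit
3 -> hit
8 -> hit
4 -> hit
0 -> fault, evict 9, frames [3, 4, 8, 0]
8 -> hit
4 -> hit
9 -> fault, evict 3, frames [4, 8, 0, 9]
8 -> hit
7 -> fault, evict 4, frames [8, 0, 9, 7]
4 -> fault, evict 8, frames [0, 9, 7, 4]
Page faults: 8.

8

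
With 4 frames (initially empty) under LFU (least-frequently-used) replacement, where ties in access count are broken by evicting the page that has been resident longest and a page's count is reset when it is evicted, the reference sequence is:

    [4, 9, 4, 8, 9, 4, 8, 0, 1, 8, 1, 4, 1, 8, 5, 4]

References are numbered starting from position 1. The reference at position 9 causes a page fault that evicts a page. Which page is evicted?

pos 1: 4 -> miss, frames {4}
pos 2: 9 -> miss, frames {4,9}
pos 3: 4 -> hit
pos 4: 8 -> miss, frames {4,9,8}
pos 5: 9 -> hit
pos 6: 4 -> hit
pos 7: 8 -> hit
pos 8: 0 -> miss, frames {4,9,8,0}
pos 9: 1 -> miss, evict 0, frames {4,9,8,1}
At position 9, page 0 is evicted.

0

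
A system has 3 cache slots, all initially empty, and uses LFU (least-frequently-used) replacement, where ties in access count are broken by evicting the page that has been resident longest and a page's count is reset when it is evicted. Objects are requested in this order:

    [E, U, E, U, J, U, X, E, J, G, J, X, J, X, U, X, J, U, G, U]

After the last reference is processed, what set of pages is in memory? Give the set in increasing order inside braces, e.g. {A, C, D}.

{E, G, U}

E: miss, frames [E]
U: miss, frames [E, U]
E: hit
U: hit
J: miss, frames [E, U, J]
U: hit
X: miss, evict J, frames [E, U, X]
E: hit
J: miss, evict X, frames [E, U, J]
G: miss, evict J, frames [E, U, G]
J: miss, evict G, frames [E, U, J]
X: miss, evict J, frames [E, U, X]
J: miss, evict X, frames [E, U, J]
X: miss, evict J, frames [E, U, X]
U: hit
X: hit
J: miss, evict X, frames [E, U, J]
U: hit
G: miss, evict J, frames [E, U, G]
U: hit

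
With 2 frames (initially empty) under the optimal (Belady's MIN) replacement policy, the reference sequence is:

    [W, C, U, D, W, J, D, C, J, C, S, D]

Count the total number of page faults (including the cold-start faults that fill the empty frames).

W -> fault, frames [W]
C -> fault, frames [W, C]
U -> fault, evict C, frames [W, U]
D -> fault, evict U, frames [W, D]
W -> hit
J -> fault, evict W, frames [D, J]
D -> hit
C -> fault, evict D, frames [J, C]
J -> hit
C -> hit
S -> fault, evict C, frames [J, S]
D -> fault, evict S, frames [J, D]
Page faults: 8.

8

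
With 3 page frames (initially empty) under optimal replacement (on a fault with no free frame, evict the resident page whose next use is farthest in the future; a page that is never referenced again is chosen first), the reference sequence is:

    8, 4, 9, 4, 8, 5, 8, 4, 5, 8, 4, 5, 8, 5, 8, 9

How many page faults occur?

5

8 → fault, frames {8}
4 → fault, frames {8,4}
9 → fault, frames {8,4,9}
4 → hit
8 → hit
5 → fault, evict 9, frames {8,4,5}
8 → hit
4 → hit
5 → hit
8 → hit
4 → hit
5 → hit
8 → hit
5 → hit
8 → hit
9 → fault, evict 5, frames {8,4,9}
Page faults: 5.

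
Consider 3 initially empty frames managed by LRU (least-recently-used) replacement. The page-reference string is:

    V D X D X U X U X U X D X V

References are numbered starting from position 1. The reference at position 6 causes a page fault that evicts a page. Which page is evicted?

V

pos 1: V: fault, frames [V]
pos 2: D: fault, frames [V, D]
pos 3: X: fault, frames [V, D, X]
pos 4: D: hit
pos 5: X: hit
pos 6: U: fault, evict V, frames [D, X, U]
At position 6, page V is evicted.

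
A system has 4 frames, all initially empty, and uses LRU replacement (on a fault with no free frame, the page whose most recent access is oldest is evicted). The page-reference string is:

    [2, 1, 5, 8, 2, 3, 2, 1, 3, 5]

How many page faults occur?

2 -> fault, frames [2]
1 -> fault, frames [2, 1]
5 -> fault, frames [2, 1, 5]
8 -> fault, frames [2, 1, 5, 8]
2 -> hit
3 -> fault, evict 1, frames [5, 8, 2, 3]
2 -> hit
1 -> fault, evict 5, frames [8, 3, 2, 1]
3 -> hit
5 -> fault, evict 8, frames [2, 1, 3, 5]
Page faults: 7.

7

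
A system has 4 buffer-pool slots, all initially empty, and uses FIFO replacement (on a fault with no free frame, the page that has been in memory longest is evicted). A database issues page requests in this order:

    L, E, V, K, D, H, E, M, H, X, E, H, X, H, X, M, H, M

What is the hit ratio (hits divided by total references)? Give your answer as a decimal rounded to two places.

0.50

L: fault, frames [L]
E: fault, frames [L, E]
V: fault, frames [L, E, V]
K: fault, frames [L, E, V, K]
D: fault, evict L, frames [E, V, K, D]
H: fault, evict E, frames [V, K, D, H]
E: fault, evict V, frames [K, D, H, E]
M: fault, evict K, frames [D, H, E, M]
H: hit
X: fault, evict D, frames [H, E, M, X]
E: hit
H: hit
X: hit
H: hit
X: hit
M: hit
H: hit
M: hit
Hits: 9 of 18 references → 9/18 = 0.5000.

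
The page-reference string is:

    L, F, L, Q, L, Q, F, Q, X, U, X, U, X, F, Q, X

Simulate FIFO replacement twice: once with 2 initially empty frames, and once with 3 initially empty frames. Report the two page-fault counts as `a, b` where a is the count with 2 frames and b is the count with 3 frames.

11, 8

2 frames: F F . F F . F F F F . . . F F F → 11 faults.
3 frames: F F . F . . . . F F . . . F F F → 8 faults.
8 < 11: adding a frame reduced faults, as is typical.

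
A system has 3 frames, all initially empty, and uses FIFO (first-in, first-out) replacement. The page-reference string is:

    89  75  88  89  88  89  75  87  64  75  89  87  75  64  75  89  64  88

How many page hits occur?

89: fault, frames [89]
75: fault, frames [89, 75]
88: fault, frames [89, 75, 88]
89: hit
88: hit
89: hit
75: hit
87: fault, evict 89, frames [75, 88, 87]
64: fault, evict 75, frames [88, 87, 64]
75: fault, evict 88, frames [87, 64, 75]
89: fault, evict 87, frames [64, 75, 89]
87: fault, evict 64, frames [75, 89, 87]
75: hit
64: fault, evict 75, frames [89, 87, 64]
75: fault, evict 89, frames [87, 64, 75]
89: fault, evict 87, frames [64, 75, 89]
64: hit
88: fault, evict 64, frames [75, 89, 88]
Hits: 6.

6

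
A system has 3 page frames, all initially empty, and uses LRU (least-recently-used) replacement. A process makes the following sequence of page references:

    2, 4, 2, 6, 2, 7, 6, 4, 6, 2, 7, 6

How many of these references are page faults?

7

2 → miss, frames (2)
4 → miss, frames (2 4)
2 → hit
6 → miss, frames (4 2 6)
2 → hit
7 → miss, evict 4, frames (6 2 7)
6 → hit
4 → miss, evict 2, frames (7 6 4)
6 → hit
2 → miss, evict 7, frames (4 6 2)
7 → miss, evict 4, frames (6 2 7)
6 → hit
Page faults: 7.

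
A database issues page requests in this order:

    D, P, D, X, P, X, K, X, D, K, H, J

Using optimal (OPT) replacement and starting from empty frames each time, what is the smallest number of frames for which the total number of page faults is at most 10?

f=1: 12 faults
f=2: 7 faults
f=3: 6 faults
f=4: 6 faults
f=5: 6 faults
f=6: 6 faults
Smallest f with faults ≤ 10 is 2.

2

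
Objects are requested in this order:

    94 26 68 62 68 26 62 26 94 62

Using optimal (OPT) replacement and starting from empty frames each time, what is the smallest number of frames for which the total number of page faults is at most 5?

3

f=1: 10 faults
f=2: 6 faults
f=3: 5 faults
f=4: 4 faults
Smallest f with faults ≤ 5 is 3.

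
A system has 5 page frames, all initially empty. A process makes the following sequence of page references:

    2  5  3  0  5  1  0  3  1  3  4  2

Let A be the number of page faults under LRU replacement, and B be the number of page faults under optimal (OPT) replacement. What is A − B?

1

Under LRU: F F F F . F . . . . F F → 7 faults.
Under OPT: F F F F . F . . . . F . → 6 faults.
A − B = 7 − 6 = 1.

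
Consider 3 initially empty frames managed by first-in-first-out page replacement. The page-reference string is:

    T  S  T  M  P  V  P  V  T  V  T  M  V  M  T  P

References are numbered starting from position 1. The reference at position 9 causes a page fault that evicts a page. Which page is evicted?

pos 1: T → miss, frames {T}
pos 2: S → miss, frames {T,S}
pos 3: T → hit
pos 4: M → miss, frames {T,S,M}
pos 5: P → miss, evict T, frames {S,M,P}
pos 6: V → miss, evict S, frames {M,P,V}
pos 7: P → hit
pos 8: V → hit
pos 9: T → miss, evict M, frames {P,V,T}
At position 9, page M is evicted.

M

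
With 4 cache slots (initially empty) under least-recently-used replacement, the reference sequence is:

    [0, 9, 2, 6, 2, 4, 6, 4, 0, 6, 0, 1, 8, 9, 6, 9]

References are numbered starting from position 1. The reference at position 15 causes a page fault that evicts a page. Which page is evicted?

0

pos 1: 0 → fault, frames [0]
pos 2: 9 → fault, frames [0, 9]
pos 3: 2 → fault, frames [0, 9, 2]
pos 4: 6 → fault, frames [0, 9, 2, 6]
pos 5: 2 → hit
pos 6: 4 → fault, evict 0, frames [9, 6, 2, 4]
pos 7: 6 → hit
pos 8: 4 → hit
pos 9: 0 → fault, evict 9, frames [2, 6, 4, 0]
pos 10: 6 → hit
pos 11: 0 → hit
pos 12: 1 → fault, evict 2, frames [4, 6, 0, 1]
pos 13: 8 → fault, evict 4, frames [6, 0, 1, 8]
pos 14: 9 → fault, evict 6, frames [0, 1, 8, 9]
pos 15: 6 → fault, evict 0, frames [1, 8, 9, 6]
At position 15, page 0 is evicted.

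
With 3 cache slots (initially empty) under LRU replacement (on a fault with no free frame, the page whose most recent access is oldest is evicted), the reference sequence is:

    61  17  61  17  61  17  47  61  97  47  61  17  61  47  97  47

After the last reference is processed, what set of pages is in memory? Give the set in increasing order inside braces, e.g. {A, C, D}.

{47, 61, 97}

61 -> fault, frames (61)
17 -> fault, frames (61 17)
61 -> hit
17 -> hit
61 -> hit
17 -> hit
47 -> fault, frames (61 17 47)
61 -> hit
97 -> fault, evict 17, frames (47 61 97)
47 -> hit
61 -> hit
17 -> fault, evict 97, frames (47 61 17)
61 -> hit
47 -> hit
97 -> fault, evict 17, frames (61 47 97)
47 -> hit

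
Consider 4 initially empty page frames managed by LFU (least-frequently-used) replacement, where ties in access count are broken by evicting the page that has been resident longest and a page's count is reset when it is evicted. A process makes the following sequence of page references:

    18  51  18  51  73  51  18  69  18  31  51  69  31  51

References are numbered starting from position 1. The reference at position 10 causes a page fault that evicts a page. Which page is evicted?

pos 1: 18 → fault, frames [18]
pos 2: 51 → fault, frames [18, 51]
pos 3: 18 → hit
pos 4: 51 → hit
pos 5: 73 → fault, frames [18, 51, 73]
pos 6: 51 → hit
pos 7: 18 → hit
pos 8: 69 → fault, frames [18, 51, 73, 69]
pos 9: 18 → hit
pos 10: 31 → fault, evict 73, frames [18, 51, 69, 31]
At position 10, page 73 is evicted.

73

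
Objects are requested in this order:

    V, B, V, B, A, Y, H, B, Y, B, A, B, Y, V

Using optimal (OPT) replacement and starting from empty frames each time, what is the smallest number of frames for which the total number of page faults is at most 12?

2

f=1: 14 faults
f=2: 9 faults
f=3: 7 faults
f=4: 6 faults
f=5: 5 faults
Smallest f with faults ≤ 12 is 2.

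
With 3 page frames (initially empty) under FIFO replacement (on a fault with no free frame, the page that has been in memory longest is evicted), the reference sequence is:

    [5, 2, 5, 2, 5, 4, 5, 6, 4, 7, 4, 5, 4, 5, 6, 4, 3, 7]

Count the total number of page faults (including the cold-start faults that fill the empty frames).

10

5 -> miss, frames [5]
2 -> miss, frames [5, 2]
5 -> hit
2 -> hit
5 -> hit
4 -> miss, frames [5, 2, 4]
5 -> hit
6 -> miss, evict 5, frames [2, 4, 6]
4 -> hit
7 -> miss, evict 2, frames [4, 6, 7]
4 -> hit
5 -> miss, evict 4, frames [6, 7, 5]
4 -> miss, evict 6, frames [7, 5, 4]
5 -> hit
6 -> miss, evict 7, frames [5, 4, 6]
4 -> hit
3 -> miss, evict 5, frames [4, 6, 3]
7 -> miss, evict 4, frames [6, 3, 7]
Page faults: 10.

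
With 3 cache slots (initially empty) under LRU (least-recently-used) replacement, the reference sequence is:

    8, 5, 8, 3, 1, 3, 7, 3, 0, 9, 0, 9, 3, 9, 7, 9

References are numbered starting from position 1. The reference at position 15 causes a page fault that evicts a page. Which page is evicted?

pos 1: 8 -> miss, frames (8)
pos 2: 5 -> miss, frames (8 5)
pos 3: 8 -> hit
pos 4: 3 -> miss, frames (5 8 3)
pos 5: 1 -> miss, evict 5, frames (8 3 1)
pos 6: 3 -> hit
pos 7: 7 -> miss, evict 8, frames (1 3 7)
pos 8: 3 -> hit
pos 9: 0 -> miss, evict 1, frames (7 3 0)
pos 10: 9 -> miss, evict 7, frames (3 0 9)
pos 11: 0 -> hit
pos 12: 9 -> hit
pos 13: 3 -> hit
pos 14: 9 -> hit
pos 15: 7 -> miss, evict 0, frames (3 9 7)
At position 15, page 0 is evicted.

0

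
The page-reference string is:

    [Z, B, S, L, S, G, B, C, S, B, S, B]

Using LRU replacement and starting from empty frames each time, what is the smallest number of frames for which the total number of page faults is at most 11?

f=1: 12 faults
f=2: 9 faults
f=3: 8 faults
f=4: 6 faults
f=5: 6 faults
f=6: 6 faults
Smallest f with faults ≤ 11 is 2.

2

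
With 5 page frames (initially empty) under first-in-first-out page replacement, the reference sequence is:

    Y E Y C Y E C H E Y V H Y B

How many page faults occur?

Y → miss, frames {Y}
E → miss, frames {Y,E}
Y → hit
C → miss, frames {Y,E,C}
Y → hit
E → hit
C → hit
H → miss, frames {Y,E,C,H}
E → hit
Y → hit
V → miss, frames {Y,E,C,H,V}
H → hit
Y → hit
B → miss, evict Y, frames {E,C,H,V,B}
Page faults: 6.

6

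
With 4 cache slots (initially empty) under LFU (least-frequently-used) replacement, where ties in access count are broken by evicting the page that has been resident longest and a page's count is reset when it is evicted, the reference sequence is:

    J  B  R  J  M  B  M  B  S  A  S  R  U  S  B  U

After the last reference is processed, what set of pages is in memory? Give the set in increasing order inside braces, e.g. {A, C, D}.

J → miss, frames {J}
B → miss, frames {J,B}
R → miss, frames {J,B,R}
J → hit
M → miss, frames {J,B,R,M}
B → hit
M → hit
B → hit
S → miss, evict R, frames {J,B,M,S}
A → miss, evict S, frames {J,B,M,A}
S → miss, evict A, frames {J,B,M,S}
R → miss, evict S, frames {J,B,M,R}
U → miss, evict R, frames {J,B,M,U}
S → miss, evict U, frames {J,B,M,S}
B → hit
U → miss, evict S, frames {J,B,M,U}

{B, J, M, U}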